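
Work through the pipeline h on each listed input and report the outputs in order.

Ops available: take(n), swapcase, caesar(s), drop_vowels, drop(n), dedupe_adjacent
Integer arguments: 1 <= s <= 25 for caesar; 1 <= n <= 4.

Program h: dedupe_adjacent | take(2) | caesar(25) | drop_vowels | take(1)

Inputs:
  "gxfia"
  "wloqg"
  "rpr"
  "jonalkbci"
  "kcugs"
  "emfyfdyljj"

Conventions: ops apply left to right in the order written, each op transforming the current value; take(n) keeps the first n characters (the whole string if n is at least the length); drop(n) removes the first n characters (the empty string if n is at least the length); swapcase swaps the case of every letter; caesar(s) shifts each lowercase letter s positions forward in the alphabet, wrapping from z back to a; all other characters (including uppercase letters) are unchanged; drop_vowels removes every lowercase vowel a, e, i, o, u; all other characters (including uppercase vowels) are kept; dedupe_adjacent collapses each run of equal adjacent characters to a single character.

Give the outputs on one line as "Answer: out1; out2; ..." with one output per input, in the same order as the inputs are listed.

Execution, op by op:
  "gxfia" -> "gxfia" -> "gx" -> "fw" -> "fw" -> "f"
  "wloqg" -> "wloqg" -> "wl" -> "vk" -> "vk" -> "v"
  "rpr" -> "rpr" -> "rp" -> "qo" -> "q" -> "q"
  "jonalkbci" -> "jonalkbci" -> "jo" -> "in" -> "n" -> "n"
  "kcugs" -> "kcugs" -> "kc" -> "jb" -> "jb" -> "j"
  "emfyfdyljj" -> "emfyfdylj" -> "em" -> "dl" -> "dl" -> "d"

"f"; "v"; "q"; "n"; "j"; "d"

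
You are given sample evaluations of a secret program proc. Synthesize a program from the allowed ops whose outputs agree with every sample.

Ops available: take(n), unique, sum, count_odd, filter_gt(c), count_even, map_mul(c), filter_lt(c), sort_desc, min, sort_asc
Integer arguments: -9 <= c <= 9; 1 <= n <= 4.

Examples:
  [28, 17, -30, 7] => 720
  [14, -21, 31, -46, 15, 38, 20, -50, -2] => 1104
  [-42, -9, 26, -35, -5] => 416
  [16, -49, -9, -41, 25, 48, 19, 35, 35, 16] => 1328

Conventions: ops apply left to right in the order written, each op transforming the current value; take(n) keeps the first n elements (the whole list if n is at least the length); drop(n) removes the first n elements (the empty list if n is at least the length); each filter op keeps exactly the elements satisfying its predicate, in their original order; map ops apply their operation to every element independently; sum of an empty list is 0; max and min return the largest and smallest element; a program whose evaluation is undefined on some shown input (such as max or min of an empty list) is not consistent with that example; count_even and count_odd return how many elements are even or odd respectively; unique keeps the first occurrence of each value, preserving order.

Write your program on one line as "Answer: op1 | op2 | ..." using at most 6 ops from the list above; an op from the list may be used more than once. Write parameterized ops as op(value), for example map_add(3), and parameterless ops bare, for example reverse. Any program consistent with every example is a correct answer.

map_mul(-2) | sort_asc | map_mul(-8) | take(2) | filter_gt(-3) | sum

Check, running the answer program on each example:
  [28, 17, -30, 7] -> [-56, -34, 60, -14] -> [-56, -34, -14, 60] -> [448, 272, 112, -480] -> [448, 272] -> [448, 272] -> 720
  [14, -21, 31, -46, 15, 38, 20, -50, -2] -> [-28, 42, -62, 92, -30, -76, -40, 100, 4] -> [-76, -62, -40, -30, -28, 4, 42, 92, 100] -> [608, 496, 320, 240, 224, -32, -336, -736, -800] -> [608, 496] -> [608, 496] -> 1104
  [-42, -9, 26, -35, -5] -> [84, 18, -52, 70, 10] -> [-52, 10, 18, 70, 84] -> [416, -80, -144, -560, -672] -> [416, -80] -> [416] -> 416
  [16, -49, -9, -41, 25, 48, 19, 35, 35, 16] -> [-32, 98, 18, 82, -50, -96, -38, -70, -70, -32] -> [-96, -70, -70, -50, -38, -32, -32, 18, 82, 98] -> [768, 560, 560, 400, 304, 256, 256, -144, -656, -784] -> [768, 560] -> [768, 560] -> 1328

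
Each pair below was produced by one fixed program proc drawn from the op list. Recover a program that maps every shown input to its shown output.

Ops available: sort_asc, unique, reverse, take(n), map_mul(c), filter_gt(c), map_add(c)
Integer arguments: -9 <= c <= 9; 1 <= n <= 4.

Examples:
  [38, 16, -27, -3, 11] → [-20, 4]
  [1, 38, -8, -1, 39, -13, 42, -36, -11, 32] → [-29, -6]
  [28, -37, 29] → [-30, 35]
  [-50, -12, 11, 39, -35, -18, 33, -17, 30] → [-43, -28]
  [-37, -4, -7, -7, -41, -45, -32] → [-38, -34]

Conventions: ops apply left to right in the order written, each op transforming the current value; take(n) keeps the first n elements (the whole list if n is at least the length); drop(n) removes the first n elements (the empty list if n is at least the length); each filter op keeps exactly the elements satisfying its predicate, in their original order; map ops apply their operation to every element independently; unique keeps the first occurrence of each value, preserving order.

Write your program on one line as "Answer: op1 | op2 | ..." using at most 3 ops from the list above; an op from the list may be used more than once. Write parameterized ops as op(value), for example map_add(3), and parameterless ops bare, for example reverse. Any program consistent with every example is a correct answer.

map_add(7) | sort_asc | take(2)

Check, running the answer program on each example:
  [38, 16, -27, -3, 11] -> [45, 23, -20, 4, 18] -> [-20, 4, 18, 23, 45] -> [-20, 4]
  [1, 38, -8, -1, 39, -13, 42, -36, -11, 32] -> [8, 45, -1, 6, 46, -6, 49, -29, -4, 39] -> [-29, -6, -4, -1, 6, 8, 39, 45, 46, 49] -> [-29, -6]
  [28, -37, 29] -> [35, -30, 36] -> [-30, 35, 36] -> [-30, 35]
  [-50, -12, 11, 39, -35, -18, 33, -17, 30] -> [-43, -5, 18, 46, -28, -11, 40, -10, 37] -> [-43, -28, -11, -10, -5, 18, 37, 40, 46] -> [-43, -28]
  [-37, -4, -7, -7, -41, -45, -32] -> [-30, 3, 0, 0, -34, -38, -25] -> [-38, -34, -30, -25, 0, 0, 3] -> [-38, -34]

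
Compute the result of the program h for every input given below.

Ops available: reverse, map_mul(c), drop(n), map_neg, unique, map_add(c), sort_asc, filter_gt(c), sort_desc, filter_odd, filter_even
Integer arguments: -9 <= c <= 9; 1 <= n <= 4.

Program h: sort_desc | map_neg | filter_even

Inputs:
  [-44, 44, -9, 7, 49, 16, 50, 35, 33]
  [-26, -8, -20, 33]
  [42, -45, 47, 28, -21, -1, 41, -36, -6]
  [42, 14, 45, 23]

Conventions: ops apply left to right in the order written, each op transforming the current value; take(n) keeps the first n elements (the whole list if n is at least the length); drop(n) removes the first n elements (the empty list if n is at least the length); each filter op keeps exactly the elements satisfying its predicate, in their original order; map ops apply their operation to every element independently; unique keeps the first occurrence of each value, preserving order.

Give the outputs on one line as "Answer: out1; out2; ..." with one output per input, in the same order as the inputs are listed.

[-50, -44, -16, 44]; [8, 20, 26]; [-42, -28, 6, 36]; [-42, -14]

Execution, op by op:
  [-44, 44, -9, 7, 49, 16, 50, 35, 33] -> [50, 49, 44, 35, 33, 16, 7, -9, -44] -> [-50, -49, -44, -35, -33, -16, -7, 9, 44] -> [-50, -44, -16, 44]
  [-26, -8, -20, 33] -> [33, -8, -20, -26] -> [-33, 8, 20, 26] -> [8, 20, 26]
  [42, -45, 47, 28, -21, -1, 41, -36, -6] -> [47, 42, 41, 28, -1, -6, -21, -36, -45] -> [-47, -42, -41, -28, 1, 6, 21, 36, 45] -> [-42, -28, 6, 36]
  [42, 14, 45, 23] -> [45, 42, 23, 14] -> [-45, -42, -23, -14] -> [-42, -14]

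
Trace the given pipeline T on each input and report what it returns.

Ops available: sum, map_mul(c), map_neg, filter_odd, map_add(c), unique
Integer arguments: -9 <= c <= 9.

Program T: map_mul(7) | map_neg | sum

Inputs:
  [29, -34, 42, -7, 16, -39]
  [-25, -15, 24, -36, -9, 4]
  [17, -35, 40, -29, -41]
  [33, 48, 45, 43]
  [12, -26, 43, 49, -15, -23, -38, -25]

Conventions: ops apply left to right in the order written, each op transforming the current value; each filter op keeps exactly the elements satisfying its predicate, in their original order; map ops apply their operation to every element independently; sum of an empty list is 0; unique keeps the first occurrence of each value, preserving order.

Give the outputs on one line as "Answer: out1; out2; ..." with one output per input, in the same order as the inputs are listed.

-49; 399; 336; -1183; 161

Execution, op by op:
  [29, -34, 42, -7, 16, -39] -> [203, -238, 294, -49, 112, -273] -> [-203, 238, -294, 49, -112, 273] -> -49
  [-25, -15, 24, -36, -9, 4] -> [-175, -105, 168, -252, -63, 28] -> [175, 105, -168, 252, 63, -28] -> 399
  [17, -35, 40, -29, -41] -> [119, -245, 280, -203, -287] -> [-119, 245, -280, 203, 287] -> 336
  [33, 48, 45, 43] -> [231, 336, 315, 301] -> [-231, -336, -315, -301] -> -1183
  [12, -26, 43, 49, -15, -23, -38, -25] -> [84, -182, 301, 343, -105, -161, -266, -175] -> [-84, 182, -301, -343, 105, 161, 266, 175] -> 161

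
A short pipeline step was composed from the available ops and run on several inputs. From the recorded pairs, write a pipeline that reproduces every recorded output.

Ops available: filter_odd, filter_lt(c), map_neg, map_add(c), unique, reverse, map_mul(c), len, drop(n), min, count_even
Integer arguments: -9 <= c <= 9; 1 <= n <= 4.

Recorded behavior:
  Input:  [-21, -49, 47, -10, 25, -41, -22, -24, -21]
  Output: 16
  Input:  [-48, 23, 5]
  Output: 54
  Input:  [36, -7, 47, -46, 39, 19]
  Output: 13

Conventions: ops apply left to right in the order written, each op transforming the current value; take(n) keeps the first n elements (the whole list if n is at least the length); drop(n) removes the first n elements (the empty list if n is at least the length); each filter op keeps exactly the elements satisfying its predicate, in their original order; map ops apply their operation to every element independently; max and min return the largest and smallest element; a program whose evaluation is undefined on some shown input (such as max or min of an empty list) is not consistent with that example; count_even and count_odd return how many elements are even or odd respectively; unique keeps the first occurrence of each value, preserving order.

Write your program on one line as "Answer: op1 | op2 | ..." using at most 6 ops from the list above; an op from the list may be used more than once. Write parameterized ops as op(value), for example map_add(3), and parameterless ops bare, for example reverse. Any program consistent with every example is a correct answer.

filter_lt(-6) | map_neg | map_add(-1) | map_add(7) | min

Check, running the answer program on each example:
  [-21, -49, 47, -10, 25, -41, -22, -24, -21] -> [-21, -49, -10, -41, -22, -24, -21] -> [21, 49, 10, 41, 22, 24, 21] -> [20, 48, 9, 40, 21, 23, 20] -> [27, 55, 16, 47, 28, 30, 27] -> 16
  [-48, 23, 5] -> [-48] -> [48] -> [47] -> [54] -> 54
  [36, -7, 47, -46, 39, 19] -> [-7, -46] -> [7, 46] -> [6, 45] -> [13, 52] -> 13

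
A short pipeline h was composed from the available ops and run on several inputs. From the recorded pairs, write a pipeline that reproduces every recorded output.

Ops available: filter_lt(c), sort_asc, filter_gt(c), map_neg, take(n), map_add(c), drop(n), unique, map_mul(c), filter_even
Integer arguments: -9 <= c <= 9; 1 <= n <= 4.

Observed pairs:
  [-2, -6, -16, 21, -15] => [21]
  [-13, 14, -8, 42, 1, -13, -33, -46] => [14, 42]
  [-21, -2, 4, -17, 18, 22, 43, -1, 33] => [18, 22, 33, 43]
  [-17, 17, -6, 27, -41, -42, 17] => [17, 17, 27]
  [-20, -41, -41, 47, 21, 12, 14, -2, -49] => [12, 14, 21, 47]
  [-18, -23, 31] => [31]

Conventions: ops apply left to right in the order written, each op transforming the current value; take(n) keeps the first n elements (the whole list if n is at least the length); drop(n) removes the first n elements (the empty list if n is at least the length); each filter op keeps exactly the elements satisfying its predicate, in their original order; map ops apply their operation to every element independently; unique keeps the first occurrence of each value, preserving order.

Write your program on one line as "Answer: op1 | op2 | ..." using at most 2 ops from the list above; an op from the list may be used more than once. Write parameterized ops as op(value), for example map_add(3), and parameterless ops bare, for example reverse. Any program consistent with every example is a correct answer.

sort_asc | filter_gt(4)

Check, running the answer program on each example:
  [-2, -6, -16, 21, -15] -> [-16, -15, -6, -2, 21] -> [21]
  [-13, 14, -8, 42, 1, -13, -33, -46] -> [-46, -33, -13, -13, -8, 1, 14, 42] -> [14, 42]
  [-21, -2, 4, -17, 18, 22, 43, -1, 33] -> [-21, -17, -2, -1, 4, 18, 22, 33, 43] -> [18, 22, 33, 43]
  [-17, 17, -6, 27, -41, -42, 17] -> [-42, -41, -17, -6, 17, 17, 27] -> [17, 17, 27]
  [-20, -41, -41, 47, 21, 12, 14, -2, -49] -> [-49, -41, -41, -20, -2, 12, 14, 21, 47] -> [12, 14, 21, 47]
  [-18, -23, 31] -> [-23, -18, 31] -> [31]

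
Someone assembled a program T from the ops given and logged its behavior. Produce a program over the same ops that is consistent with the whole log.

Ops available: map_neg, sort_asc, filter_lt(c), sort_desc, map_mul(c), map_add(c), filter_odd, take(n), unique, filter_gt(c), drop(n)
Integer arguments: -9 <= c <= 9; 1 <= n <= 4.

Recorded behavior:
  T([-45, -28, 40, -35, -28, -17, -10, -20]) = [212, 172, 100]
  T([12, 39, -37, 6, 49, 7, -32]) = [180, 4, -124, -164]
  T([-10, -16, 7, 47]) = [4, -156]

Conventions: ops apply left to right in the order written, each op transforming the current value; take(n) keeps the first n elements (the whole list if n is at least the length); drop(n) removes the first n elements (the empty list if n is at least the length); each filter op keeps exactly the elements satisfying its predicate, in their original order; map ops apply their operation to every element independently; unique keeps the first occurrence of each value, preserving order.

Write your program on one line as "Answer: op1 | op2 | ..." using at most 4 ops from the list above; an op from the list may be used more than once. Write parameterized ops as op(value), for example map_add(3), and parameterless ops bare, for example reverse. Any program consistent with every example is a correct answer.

sort_asc | filter_odd | map_add(-8) | map_mul(-4)

Check, running the answer program on each example:
  [-45, -28, 40, -35, -28, -17, -10, -20] -> [-45, -35, -28, -28, -20, -17, -10, 40] -> [-45, -35, -17] -> [-53, -43, -25] -> [212, 172, 100]
  [12, 39, -37, 6, 49, 7, -32] -> [-37, -32, 6, 7, 12, 39, 49] -> [-37, 7, 39, 49] -> [-45, -1, 31, 41] -> [180, 4, -124, -164]
  [-10, -16, 7, 47] -> [-16, -10, 7, 47] -> [7, 47] -> [-1, 39] -> [4, -156]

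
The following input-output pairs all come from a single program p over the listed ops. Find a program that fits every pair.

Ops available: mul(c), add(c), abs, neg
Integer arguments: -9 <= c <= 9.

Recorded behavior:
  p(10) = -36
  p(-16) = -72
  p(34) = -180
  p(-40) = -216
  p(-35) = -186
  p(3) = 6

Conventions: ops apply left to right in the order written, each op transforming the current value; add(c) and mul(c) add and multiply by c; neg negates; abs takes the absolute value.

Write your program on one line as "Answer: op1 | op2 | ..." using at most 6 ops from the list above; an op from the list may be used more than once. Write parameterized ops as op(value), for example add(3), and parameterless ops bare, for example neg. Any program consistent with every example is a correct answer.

abs | add(-6) | add(4) | mul(-3) | add(6) | mul(2)

Check, running the answer program on each example:
  10 -> 10 -> 4 -> 8 -> -24 -> -18 -> -36
  -16 -> 16 -> 10 -> 14 -> -42 -> -36 -> -72
  34 -> 34 -> 28 -> 32 -> -96 -> -90 -> -180
  -40 -> 40 -> 34 -> 38 -> -114 -> -108 -> -216
  -35 -> 35 -> 29 -> 33 -> -99 -> -93 -> -186
  3 -> 3 -> -3 -> 1 -> -3 -> 3 -> 6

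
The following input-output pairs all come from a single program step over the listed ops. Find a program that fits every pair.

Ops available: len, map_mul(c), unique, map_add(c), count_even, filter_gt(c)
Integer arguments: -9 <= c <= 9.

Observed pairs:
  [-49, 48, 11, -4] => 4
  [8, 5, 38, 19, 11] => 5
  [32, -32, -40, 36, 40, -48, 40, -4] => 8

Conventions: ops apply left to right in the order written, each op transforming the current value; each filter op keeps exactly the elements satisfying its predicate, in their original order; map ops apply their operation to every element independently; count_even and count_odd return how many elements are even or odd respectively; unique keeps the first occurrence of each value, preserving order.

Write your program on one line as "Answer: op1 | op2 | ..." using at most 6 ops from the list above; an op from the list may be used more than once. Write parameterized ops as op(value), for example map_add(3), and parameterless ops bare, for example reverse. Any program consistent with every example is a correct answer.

map_mul(-8) | map_mul(-2) | map_mul(5) | map_mul(-1) | count_even

Check, running the answer program on each example:
  [-49, 48, 11, -4] -> [392, -384, -88, 32] -> [-784, 768, 176, -64] -> [-3920, 3840, 880, -320] -> [3920, -3840, -880, 320] -> 4
  [8, 5, 38, 19, 11] -> [-64, -40, -304, -152, -88] -> [128, 80, 608, 304, 176] -> [640, 400, 3040, 1520, 880] -> [-640, -400, -3040, -1520, -880] -> 5
  [32, -32, -40, 36, 40, -48, 40, -4] -> [-256, 256, 320, -288, -320, 384, -320, 32] -> [512, -512, -640, 576, 640, -768, 640, -64] -> [2560, -2560, -3200, 2880, 3200, -3840, 3200, -320] -> [-2560, 2560, 3200, -2880, -3200, 3840, -3200, 320] -> 8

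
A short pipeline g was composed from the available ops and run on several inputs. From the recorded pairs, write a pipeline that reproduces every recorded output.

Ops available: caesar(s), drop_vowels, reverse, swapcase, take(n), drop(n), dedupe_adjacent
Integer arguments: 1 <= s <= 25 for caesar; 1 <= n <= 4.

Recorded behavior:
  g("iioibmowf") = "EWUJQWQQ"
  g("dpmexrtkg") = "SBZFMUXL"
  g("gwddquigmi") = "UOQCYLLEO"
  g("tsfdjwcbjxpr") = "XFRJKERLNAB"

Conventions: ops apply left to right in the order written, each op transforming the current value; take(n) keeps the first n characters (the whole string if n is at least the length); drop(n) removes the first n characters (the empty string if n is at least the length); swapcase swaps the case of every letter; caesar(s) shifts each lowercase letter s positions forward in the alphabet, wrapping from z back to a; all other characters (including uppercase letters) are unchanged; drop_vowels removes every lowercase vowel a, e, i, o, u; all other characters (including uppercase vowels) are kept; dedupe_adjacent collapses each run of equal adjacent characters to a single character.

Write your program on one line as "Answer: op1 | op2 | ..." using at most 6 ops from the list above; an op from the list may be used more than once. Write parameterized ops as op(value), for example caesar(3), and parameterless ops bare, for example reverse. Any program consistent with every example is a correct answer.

caesar(8) | reverse | drop(1) | reverse | swapcase | reverse

Check, running the answer program on each example:
  "iioibmowf" -> "qqwqjuwen" -> "newujqwqq" -> "ewujqwqq" -> "qqwqjuwe" -> "QQWQJUWE" -> "EWUJQWQQ"
  "dpmexrtkg" -> "lxumfzbso" -> "osbzfmuxl" -> "sbzfmuxl" -> "lxumfzbs" -> "LXUMFZBS" -> "SBZFMUXL"
  "gwddquigmi" -> "oellycqouq" -> "quoqcylleo" -> "uoqcylleo" -> "oellycqou" -> "OELLYCQOU" -> "UOQCYLLEO"
  "tsfdjwcbjxpr" -> "banlrekjrfxz" -> "zxfrjkerlnab" -> "xfrjkerlnab" -> "banlrekjrfx" -> "BANLREKJRFX" -> "XFRJKERLNAB"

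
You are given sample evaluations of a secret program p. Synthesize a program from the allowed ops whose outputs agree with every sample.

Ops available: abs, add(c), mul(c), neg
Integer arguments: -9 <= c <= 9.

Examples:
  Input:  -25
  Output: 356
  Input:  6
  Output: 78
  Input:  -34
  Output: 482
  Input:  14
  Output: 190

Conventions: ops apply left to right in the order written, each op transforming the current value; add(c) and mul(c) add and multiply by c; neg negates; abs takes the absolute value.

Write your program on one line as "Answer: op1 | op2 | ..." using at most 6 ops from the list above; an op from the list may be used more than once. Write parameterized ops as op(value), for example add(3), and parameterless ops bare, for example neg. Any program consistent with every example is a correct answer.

mul(-7) | neg | add(-3) | abs | mul(2)

Check, running the answer program on each example:
  -25 -> 175 -> -175 -> -178 -> 178 -> 356
  6 -> -42 -> 42 -> 39 -> 39 -> 78
  -34 -> 238 -> -238 -> -241 -> 241 -> 482
  14 -> -98 -> 98 -> 95 -> 95 -> 190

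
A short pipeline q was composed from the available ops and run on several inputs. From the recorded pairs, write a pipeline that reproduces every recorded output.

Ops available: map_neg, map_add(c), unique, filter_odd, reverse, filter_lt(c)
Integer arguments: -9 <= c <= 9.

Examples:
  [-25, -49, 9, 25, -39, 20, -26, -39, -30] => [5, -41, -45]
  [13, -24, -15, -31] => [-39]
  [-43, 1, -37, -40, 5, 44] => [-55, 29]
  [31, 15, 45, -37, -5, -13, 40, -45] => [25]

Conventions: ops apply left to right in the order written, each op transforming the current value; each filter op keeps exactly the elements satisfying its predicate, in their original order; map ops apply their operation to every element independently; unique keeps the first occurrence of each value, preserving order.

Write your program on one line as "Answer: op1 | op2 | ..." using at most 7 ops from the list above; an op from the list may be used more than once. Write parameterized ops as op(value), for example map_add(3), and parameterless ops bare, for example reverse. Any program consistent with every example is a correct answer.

map_add(-9) | reverse | unique | reverse | filter_odd | map_add(-6)

Check, running the answer program on each example:
  [-25, -49, 9, 25, -39, 20, -26, -39, -30] -> [-34, -58, 0, 16, -48, 11, -35, -48, -39] -> [-39, -48, -35, 11, -48, 16, 0, -58, -34] -> [-39, -48, -35, 11, 16, 0, -58, -34] -> [-34, -58, 0, 16, 11, -35, -48, -39] -> [11, -35, -39] -> [5, -41, -45]
  [13, -24, -15, -31] -> [4, -33, -24, -40] -> [-40, -24, -33, 4] -> [-40, -24, -33, 4] -> [4, -33, -24, -40] -> [-33] -> [-39]
  [-43, 1, -37, -40, 5, 44] -> [-52, -8, -46, -49, -4, 35] -> [35, -4, -49, -46, -8, -52] -> [35, -4, -49, -46, -8, -52] -> [-52, -8, -46, -49, -4, 35] -> [-49, 35] -> [-55, 29]
  [31, 15, 45, -37, -5, -13, 40, -45] -> [22, 6, 36, -46, -14, -22, 31, -54] -> [-54, 31, -22, -14, -46, 36, 6, 22] -> [-54, 31, -22, -14, -46, 36, 6, 22] -> [22, 6, 36, -46, -14, -22, 31, -54] -> [31] -> [25]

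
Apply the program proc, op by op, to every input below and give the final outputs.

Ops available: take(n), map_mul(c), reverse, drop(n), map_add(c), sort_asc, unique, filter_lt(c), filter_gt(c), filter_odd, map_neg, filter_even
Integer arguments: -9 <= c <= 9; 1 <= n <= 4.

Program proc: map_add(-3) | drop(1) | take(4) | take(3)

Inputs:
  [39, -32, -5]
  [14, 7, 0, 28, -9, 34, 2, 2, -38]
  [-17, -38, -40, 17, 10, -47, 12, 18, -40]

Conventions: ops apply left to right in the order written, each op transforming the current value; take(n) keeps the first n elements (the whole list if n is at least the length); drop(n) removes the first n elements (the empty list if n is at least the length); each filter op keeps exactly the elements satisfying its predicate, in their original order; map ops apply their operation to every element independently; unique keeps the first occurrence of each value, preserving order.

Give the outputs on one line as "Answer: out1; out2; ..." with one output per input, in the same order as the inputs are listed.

[-35, -8]; [4, -3, 25]; [-41, -43, 14]

Execution, op by op:
  [39, -32, -5] -> [36, -35, -8] -> [-35, -8] -> [-35, -8] -> [-35, -8]
  [14, 7, 0, 28, -9, 34, 2, 2, -38] -> [11, 4, -3, 25, -12, 31, -1, -1, -41] -> [4, -3, 25, -12, 31, -1, -1, -41] -> [4, -3, 25, -12] -> [4, -3, 25]
  [-17, -38, -40, 17, 10, -47, 12, 18, -40] -> [-20, -41, -43, 14, 7, -50, 9, 15, -43] -> [-41, -43, 14, 7, -50, 9, 15, -43] -> [-41, -43, 14, 7] -> [-41, -43, 14]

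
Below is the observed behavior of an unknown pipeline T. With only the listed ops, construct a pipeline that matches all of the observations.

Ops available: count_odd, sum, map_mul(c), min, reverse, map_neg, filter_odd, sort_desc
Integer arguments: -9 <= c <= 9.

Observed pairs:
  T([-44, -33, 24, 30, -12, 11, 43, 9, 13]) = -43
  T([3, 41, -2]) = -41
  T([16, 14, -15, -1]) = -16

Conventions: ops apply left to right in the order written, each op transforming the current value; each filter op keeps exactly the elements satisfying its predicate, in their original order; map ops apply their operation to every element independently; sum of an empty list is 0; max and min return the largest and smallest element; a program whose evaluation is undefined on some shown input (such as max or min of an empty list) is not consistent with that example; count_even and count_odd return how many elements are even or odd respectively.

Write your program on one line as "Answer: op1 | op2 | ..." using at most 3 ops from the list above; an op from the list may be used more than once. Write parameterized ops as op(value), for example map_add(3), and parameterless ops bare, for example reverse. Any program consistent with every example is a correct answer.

reverse | map_neg | min

Check, running the answer program on each example:
  [-44, -33, 24, 30, -12, 11, 43, 9, 13] -> [13, 9, 43, 11, -12, 30, 24, -33, -44] -> [-13, -9, -43, -11, 12, -30, -24, 33, 44] -> -43
  [3, 41, -2] -> [-2, 41, 3] -> [2, -41, -3] -> -41
  [16, 14, -15, -1] -> [-1, -15, 14, 16] -> [1, 15, -14, -16] -> -16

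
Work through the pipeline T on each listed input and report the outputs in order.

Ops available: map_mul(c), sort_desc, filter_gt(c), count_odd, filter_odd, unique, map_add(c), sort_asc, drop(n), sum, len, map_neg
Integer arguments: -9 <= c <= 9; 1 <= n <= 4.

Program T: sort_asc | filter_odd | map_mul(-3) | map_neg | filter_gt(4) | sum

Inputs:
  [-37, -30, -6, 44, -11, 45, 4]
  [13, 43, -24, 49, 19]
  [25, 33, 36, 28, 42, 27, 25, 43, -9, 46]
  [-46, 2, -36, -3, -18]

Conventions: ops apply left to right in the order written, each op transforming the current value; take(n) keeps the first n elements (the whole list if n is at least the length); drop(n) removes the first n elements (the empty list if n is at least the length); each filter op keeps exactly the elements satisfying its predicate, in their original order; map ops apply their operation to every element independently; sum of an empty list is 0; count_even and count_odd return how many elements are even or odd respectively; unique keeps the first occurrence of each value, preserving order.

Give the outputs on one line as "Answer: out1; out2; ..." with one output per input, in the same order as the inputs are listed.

Execution, op by op:
  [-37, -30, -6, 44, -11, 45, 4] -> [-37, -30, -11, -6, 4, 44, 45] -> [-37, -11, 45] -> [111, 33, -135] -> [-111, -33, 135] -> [135] -> 135
  [13, 43, -24, 49, 19] -> [-24, 13, 19, 43, 49] -> [13, 19, 43, 49] -> [-39, -57, -129, -147] -> [39, 57, 129, 147] -> [39, 57, 129, 147] -> 372
  [25, 33, 36, 28, 42, 27, 25, 43, -9, 46] -> [-9, 25, 25, 27, 28, 33, 36, 42, 43, 46] -> [-9, 25, 25, 27, 33, 43] -> [27, -75, -75, -81, -99, -129] -> [-27, 75, 75, 81, 99, 129] -> [75, 75, 81, 99, 129] -> 459
  [-46, 2, -36, -3, -18] -> [-46, -36, -18, -3, 2] -> [-3] -> [9] -> [-9] -> [] -> 0

135; 372; 459; 0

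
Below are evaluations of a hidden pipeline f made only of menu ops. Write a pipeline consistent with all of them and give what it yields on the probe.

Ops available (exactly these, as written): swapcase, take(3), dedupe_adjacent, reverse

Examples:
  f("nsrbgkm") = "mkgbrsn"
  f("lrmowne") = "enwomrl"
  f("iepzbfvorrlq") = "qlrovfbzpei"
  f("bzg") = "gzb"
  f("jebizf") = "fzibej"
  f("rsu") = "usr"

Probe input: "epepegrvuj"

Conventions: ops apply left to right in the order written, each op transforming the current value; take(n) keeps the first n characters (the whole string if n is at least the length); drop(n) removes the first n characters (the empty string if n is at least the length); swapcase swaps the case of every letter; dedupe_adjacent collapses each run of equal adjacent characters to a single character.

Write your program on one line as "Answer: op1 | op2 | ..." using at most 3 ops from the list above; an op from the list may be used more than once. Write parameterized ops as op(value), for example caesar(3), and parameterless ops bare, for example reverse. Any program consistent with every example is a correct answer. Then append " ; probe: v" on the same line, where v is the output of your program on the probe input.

dedupe_adjacent | reverse ; probe: "juvrgepepe"

Check, running the answer program on each example:
  "nsrbgkm" -> "nsrbgkm" -> "mkgbrsn"
  "lrmowne" -> "lrmowne" -> "enwomrl"
  "iepzbfvorrlq" -> "iepzbfvorlq" -> "qlrovfbzpei"
  "bzg" -> "bzg" -> "gzb"
  "jebizf" -> "jebizf" -> "fzibej"
  "rsu" -> "rsu" -> "usr"
  probe: "epepegrvuj" -> "epepegrvuj" -> "juvrgepepe"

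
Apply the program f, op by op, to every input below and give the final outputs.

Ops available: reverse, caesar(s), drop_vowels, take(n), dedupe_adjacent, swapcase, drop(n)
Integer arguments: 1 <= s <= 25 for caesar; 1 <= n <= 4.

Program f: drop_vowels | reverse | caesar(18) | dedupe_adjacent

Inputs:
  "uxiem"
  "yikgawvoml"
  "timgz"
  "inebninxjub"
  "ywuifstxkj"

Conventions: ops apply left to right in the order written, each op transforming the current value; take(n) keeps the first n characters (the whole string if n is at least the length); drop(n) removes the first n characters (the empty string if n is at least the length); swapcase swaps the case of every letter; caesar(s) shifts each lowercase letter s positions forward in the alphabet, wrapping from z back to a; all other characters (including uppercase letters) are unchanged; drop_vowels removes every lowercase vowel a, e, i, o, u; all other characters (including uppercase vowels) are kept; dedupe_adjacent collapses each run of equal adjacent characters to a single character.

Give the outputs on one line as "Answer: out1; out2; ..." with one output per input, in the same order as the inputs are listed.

"ep"; "denoycq"; "ryel"; "tbpftf"; "bcplkxoq"

Execution, op by op:
  "uxiem" -> "xm" -> "mx" -> "ep" -> "ep"
  "yikgawvoml" -> "ykgwvml" -> "lmvwgky" -> "denoycq" -> "denoycq"
  "timgz" -> "tmgz" -> "zgmt" -> "ryel" -> "ryel"
  "inebninxjub" -> "nbnnxjb" -> "bjxnnbn" -> "tbpfftf" -> "tbpftf"
  "ywuifstxkj" -> "ywfstxkj" -> "jkxtsfwy" -> "bcplkxoq" -> "bcplkxoq"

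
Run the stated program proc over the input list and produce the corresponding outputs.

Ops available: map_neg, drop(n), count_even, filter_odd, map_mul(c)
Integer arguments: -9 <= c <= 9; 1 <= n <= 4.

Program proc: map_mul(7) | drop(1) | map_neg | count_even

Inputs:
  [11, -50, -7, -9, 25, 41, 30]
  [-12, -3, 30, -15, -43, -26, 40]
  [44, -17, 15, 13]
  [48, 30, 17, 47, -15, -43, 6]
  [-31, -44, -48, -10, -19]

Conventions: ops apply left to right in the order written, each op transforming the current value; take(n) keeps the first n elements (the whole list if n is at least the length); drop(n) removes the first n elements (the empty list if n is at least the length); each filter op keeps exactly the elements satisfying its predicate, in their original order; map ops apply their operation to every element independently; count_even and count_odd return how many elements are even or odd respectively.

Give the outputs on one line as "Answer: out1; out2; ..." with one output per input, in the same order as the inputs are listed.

2; 3; 0; 2; 3

Execution, op by op:
  [11, -50, -7, -9, 25, 41, 30] -> [77, -350, -49, -63, 175, 287, 210] -> [-350, -49, -63, 175, 287, 210] -> [350, 49, 63, -175, -287, -210] -> 2
  [-12, -3, 30, -15, -43, -26, 40] -> [-84, -21, 210, -105, -301, -182, 280] -> [-21, 210, -105, -301, -182, 280] -> [21, -210, 105, 301, 182, -280] -> 3
  [44, -17, 15, 13] -> [308, -119, 105, 91] -> [-119, 105, 91] -> [119, -105, -91] -> 0
  [48, 30, 17, 47, -15, -43, 6] -> [336, 210, 119, 329, -105, -301, 42] -> [210, 119, 329, -105, -301, 42] -> [-210, -119, -329, 105, 301, -42] -> 2
  [-31, -44, -48, -10, -19] -> [-217, -308, -336, -70, -133] -> [-308, -336, -70, -133] -> [308, 336, 70, 133] -> 3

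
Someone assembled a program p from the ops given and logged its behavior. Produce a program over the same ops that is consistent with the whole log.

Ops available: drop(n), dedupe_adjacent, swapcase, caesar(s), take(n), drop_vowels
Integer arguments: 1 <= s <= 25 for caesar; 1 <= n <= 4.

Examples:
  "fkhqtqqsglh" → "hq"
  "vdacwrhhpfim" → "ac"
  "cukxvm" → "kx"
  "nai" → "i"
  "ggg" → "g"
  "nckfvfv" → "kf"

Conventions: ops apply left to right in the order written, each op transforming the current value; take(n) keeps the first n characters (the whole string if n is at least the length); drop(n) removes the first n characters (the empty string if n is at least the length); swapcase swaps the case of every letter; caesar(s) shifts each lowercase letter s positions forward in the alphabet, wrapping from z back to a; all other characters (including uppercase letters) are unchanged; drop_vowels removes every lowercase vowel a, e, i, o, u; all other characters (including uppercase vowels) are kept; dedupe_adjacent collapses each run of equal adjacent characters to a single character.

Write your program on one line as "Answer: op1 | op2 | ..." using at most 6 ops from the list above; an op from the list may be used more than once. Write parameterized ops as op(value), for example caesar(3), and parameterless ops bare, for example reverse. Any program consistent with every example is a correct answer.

drop(2) | take(4) | swapcase | take(2) | swapcase

Check, running the answer program on each example:
  "fkhqtqqsglh" -> "hqtqqsglh" -> "hqtq" -> "HQTQ" -> "HQ" -> "hq"
  "vdacwrhhpfim" -> "acwrhhpfim" -> "acwr" -> "ACWR" -> "AC" -> "ac"
  "cukxvm" -> "kxvm" -> "kxvm" -> "KXVM" -> "KX" -> "kx"
  "nai" -> "i" -> "i" -> "I" -> "I" -> "i"
  "ggg" -> "g" -> "g" -> "G" -> "G" -> "g"
  "nckfvfv" -> "kfvfv" -> "kfvf" -> "KFVF" -> "KF" -> "kf"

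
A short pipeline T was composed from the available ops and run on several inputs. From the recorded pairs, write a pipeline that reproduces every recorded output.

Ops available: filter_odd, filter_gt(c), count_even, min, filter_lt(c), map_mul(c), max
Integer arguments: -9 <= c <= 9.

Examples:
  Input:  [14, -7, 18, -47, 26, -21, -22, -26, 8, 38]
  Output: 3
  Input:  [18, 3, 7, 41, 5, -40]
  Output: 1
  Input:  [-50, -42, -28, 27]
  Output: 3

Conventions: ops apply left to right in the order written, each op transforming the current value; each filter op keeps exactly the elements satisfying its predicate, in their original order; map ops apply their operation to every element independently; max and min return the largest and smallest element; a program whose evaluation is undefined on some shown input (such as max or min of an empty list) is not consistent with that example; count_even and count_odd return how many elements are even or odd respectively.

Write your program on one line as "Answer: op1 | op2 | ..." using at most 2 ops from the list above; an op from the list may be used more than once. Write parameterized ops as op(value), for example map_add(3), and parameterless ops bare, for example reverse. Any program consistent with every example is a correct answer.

filter_lt(9) | count_even

Check, running the answer program on each example:
  [14, -7, 18, -47, 26, -21, -22, -26, 8, 38] -> [-7, -47, -21, -22, -26, 8] -> 3
  [18, 3, 7, 41, 5, -40] -> [3, 7, 5, -40] -> 1
  [-50, -42, -28, 27] -> [-50, -42, -28] -> 3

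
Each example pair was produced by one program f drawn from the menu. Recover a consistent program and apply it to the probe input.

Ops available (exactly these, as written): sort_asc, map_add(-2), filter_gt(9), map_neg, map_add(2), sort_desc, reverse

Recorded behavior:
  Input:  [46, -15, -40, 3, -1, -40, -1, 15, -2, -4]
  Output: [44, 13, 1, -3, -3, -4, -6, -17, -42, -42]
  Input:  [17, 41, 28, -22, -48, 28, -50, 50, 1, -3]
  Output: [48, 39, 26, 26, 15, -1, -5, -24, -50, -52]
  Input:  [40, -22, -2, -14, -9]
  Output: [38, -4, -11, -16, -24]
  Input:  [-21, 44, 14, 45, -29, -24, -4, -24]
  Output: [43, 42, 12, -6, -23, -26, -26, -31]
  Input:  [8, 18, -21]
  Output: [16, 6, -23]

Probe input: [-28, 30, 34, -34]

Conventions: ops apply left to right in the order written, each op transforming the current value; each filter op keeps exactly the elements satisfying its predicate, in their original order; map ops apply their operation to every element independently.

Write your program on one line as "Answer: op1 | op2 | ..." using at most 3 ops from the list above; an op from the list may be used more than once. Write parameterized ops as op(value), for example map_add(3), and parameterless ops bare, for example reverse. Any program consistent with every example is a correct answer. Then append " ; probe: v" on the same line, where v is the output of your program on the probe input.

sort_asc | map_add(-2) | sort_desc ; probe: [32, 28, -30, -36]

Check, running the answer program on each example:
  [46, -15, -40, 3, -1, -40, -1, 15, -2, -4] -> [-40, -40, -15, -4, -2, -1, -1, 3, 15, 46] -> [-42, -42, -17, -6, -4, -3, -3, 1, 13, 44] -> [44, 13, 1, -3, -3, -4, -6, -17, -42, -42]
  [17, 41, 28, -22, -48, 28, -50, 50, 1, -3] -> [-50, -48, -22, -3, 1, 17, 28, 28, 41, 50] -> [-52, -50, -24, -5, -1, 15, 26, 26, 39, 48] -> [48, 39, 26, 26, 15, -1, -5, -24, -50, -52]
  [40, -22, -2, -14, -9] -> [-22, -14, -9, -2, 40] -> [-24, -16, -11, -4, 38] -> [38, -4, -11, -16, -24]
  [-21, 44, 14, 45, -29, -24, -4, -24] -> [-29, -24, -24, -21, -4, 14, 44, 45] -> [-31, -26, -26, -23, -6, 12, 42, 43] -> [43, 42, 12, -6, -23, -26, -26, -31]
  [8, 18, -21] -> [-21, 8, 18] -> [-23, 6, 16] -> [16, 6, -23]
  probe: [-28, 30, 34, -34] -> [-34, -28, 30, 34] -> [-36, -30, 28, 32] -> [32, 28, -30, -36]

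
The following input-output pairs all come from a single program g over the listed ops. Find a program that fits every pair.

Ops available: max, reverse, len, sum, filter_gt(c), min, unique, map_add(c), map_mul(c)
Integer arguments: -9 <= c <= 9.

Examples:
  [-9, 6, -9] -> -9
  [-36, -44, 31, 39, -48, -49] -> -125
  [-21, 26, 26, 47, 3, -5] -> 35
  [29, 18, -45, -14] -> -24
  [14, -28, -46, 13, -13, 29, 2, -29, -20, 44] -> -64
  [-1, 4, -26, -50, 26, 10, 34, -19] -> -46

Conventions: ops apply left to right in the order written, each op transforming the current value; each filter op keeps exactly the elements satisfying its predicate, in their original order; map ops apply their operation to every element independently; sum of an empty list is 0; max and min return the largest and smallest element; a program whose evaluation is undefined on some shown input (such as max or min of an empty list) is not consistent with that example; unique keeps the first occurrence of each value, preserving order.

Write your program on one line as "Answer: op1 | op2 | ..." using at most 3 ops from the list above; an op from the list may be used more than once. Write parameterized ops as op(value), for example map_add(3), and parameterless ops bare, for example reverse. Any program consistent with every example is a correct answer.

map_add(-3) | unique | sum

Check, running the answer program on each example:
  [-9, 6, -9] -> [-12, 3, -12] -> [-12, 3] -> -9
  [-36, -44, 31, 39, -48, -49] -> [-39, -47, 28, 36, -51, -52] -> [-39, -47, 28, 36, -51, -52] -> -125
  [-21, 26, 26, 47, 3, -5] -> [-24, 23, 23, 44, 0, -8] -> [-24, 23, 44, 0, -8] -> 35
  [29, 18, -45, -14] -> [26, 15, -48, -17] -> [26, 15, -48, -17] -> -24
  [14, -28, -46, 13, -13, 29, 2, -29, -20, 44] -> [11, -31, -49, 10, -16, 26, -1, -32, -23, 41] -> [11, -31, -49, 10, -16, 26, -1, -32, -23, 41] -> -64
  [-1, 4, -26, -50, 26, 10, 34, -19] -> [-4, 1, -29, -53, 23, 7, 31, -22] -> [-4, 1, -29, -53, 23, 7, 31, -22] -> -46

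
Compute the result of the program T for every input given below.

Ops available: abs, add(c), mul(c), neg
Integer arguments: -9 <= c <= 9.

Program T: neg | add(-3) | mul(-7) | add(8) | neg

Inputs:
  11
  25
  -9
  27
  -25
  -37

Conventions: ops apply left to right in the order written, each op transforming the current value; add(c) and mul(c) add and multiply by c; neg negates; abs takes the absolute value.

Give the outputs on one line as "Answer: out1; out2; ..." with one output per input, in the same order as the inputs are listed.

Execution, op by op:
  11 -> -11 -> -14 -> 98 -> 106 -> -106
  25 -> -25 -> -28 -> 196 -> 204 -> -204
  -9 -> 9 -> 6 -> -42 -> -34 -> 34
  27 -> -27 -> -30 -> 210 -> 218 -> -218
  -25 -> 25 -> 22 -> -154 -> -146 -> 146
  -37 -> 37 -> 34 -> -238 -> -230 -> 230

-106; -204; 34; -218; 146; 230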